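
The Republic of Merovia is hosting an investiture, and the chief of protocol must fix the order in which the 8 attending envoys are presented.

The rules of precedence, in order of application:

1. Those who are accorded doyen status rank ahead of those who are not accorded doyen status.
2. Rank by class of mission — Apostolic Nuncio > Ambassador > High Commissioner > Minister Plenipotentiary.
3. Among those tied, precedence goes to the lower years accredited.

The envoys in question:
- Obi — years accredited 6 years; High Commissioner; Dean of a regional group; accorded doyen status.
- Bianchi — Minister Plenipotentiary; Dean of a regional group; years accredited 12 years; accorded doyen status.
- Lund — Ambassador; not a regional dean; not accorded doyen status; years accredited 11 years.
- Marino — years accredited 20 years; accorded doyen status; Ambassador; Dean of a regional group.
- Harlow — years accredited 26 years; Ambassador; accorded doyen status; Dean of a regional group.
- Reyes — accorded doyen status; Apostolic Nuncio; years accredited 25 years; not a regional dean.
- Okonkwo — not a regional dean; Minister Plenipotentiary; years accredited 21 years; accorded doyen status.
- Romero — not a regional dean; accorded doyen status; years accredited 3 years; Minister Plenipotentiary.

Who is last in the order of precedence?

By the first rule: Reyes, Marino, Harlow, Obi, Romero, Bianchi and Okonkwo (each accorded doyen status); then Lund (not accorded doyen status).
Among Reyes, Marino, Harlow, Obi, Romero, Bianchi and Okonkwo, by class of mission: Reyes (Apostolic Nuncio) before Marino and Harlow (Ambassador) before Obi (High Commissioner) before Romero, Bianchi and Okonkwo (Minister Plenipotentiary).
Among Marino and Harlow, by years accredited (lower first): Marino (20 years) before Harlow (26 years).
Among Romero, Bianchi and Okonkwo, by years accredited (lower first): Romero (3 years) before Bianchi (12 years) before Okonkwo (21 years).
Order: Reyes, Marino, Harlow, Obi, Romero, Bianchi, Okonkwo, Lund.

Lund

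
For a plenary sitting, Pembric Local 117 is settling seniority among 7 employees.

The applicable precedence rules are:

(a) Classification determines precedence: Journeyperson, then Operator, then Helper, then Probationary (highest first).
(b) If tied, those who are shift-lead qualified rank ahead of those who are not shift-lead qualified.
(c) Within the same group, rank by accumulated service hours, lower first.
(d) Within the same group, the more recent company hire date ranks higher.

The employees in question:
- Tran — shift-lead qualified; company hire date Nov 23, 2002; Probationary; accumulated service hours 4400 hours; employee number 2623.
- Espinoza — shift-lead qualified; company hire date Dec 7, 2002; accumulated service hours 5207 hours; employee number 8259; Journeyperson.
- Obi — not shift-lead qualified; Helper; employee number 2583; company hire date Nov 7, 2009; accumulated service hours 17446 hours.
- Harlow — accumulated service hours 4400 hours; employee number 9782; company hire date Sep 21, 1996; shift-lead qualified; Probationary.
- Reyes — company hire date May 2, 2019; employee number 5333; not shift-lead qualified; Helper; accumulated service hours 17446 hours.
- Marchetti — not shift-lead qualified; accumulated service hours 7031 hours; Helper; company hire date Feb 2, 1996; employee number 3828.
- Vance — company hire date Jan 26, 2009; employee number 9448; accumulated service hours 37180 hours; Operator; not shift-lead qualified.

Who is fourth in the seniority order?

Reyes

By classification: Espinoza (Journeyperson); then Vance (Operator); then Marchetti, Reyes and Obi (Helper); then Tran and Harlow (Probationary).
Marchetti, Reyes and Obi are each not shift-lead qualified, so the next rule applies.
Among Marchetti, Reyes and Obi, by accumulated service hours (lower first): Marchetti (7031 hours) before Reyes and Obi (17446 hours).
Among Reyes and Obi, by company hire date (later first): Reyes (May 2, 2019) before Obi (Nov 7, 2009).
Tran and Harlow are each shift-lead qualified, so the next rule applies.
Tran and Harlow both have accumulated service hours 4400 hours, so the next rule applies.
Among Tran and Harlow, by company hire date (later first): Tran (Nov 23, 2002) before Harlow (Sep 21, 1996).
Order: Espinoza, Vance, Marchetti, Reyes, Obi, Tran, Harlow.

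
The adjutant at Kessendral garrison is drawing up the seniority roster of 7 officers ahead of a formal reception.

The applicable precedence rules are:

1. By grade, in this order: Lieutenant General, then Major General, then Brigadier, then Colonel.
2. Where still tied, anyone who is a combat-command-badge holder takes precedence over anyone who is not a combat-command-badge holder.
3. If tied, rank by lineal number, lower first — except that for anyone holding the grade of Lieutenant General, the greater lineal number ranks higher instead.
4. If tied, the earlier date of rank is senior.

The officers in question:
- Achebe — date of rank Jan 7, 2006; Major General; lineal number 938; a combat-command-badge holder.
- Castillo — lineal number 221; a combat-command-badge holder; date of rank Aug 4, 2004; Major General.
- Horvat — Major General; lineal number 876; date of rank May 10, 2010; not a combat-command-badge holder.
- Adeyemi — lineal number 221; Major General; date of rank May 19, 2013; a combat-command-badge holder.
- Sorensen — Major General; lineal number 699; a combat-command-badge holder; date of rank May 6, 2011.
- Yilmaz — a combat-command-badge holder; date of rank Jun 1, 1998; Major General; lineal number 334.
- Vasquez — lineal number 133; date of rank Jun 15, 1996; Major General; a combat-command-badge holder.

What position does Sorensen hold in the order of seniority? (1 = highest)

By grade: Vasquez, Castillo, Adeyemi, Yilmaz, Sorensen, Achebe and Horvat (Major General).
Among Vasquez, Castillo, Adeyemi, Yilmaz, Sorensen, Achebe and Horvat, a combat-command-badge holder before not a combat-command-badge holder: Vasquez, Castillo, Adeyemi, Yilmaz, Sorensen and Achebe (a combat-command-badge holder) before Horvat (not a combat-command-badge holder).
Among Vasquez, Castillo, Adeyemi, Yilmaz, Sorensen and Achebe, by lineal number (lower first): Vasquez (133) before Castillo and Adeyemi (221) before Yilmaz (334) before Sorensen (699) before Achebe (938).
Among Castillo and Adeyemi, by date of rank (earlier first): Castillo (Aug 4, 2004) before Adeyemi (May 19, 2013).
Order: Vasquez, Castillo, Adeyemi, Yilmaz, Sorensen, Achebe, Horvat. So position 5.

5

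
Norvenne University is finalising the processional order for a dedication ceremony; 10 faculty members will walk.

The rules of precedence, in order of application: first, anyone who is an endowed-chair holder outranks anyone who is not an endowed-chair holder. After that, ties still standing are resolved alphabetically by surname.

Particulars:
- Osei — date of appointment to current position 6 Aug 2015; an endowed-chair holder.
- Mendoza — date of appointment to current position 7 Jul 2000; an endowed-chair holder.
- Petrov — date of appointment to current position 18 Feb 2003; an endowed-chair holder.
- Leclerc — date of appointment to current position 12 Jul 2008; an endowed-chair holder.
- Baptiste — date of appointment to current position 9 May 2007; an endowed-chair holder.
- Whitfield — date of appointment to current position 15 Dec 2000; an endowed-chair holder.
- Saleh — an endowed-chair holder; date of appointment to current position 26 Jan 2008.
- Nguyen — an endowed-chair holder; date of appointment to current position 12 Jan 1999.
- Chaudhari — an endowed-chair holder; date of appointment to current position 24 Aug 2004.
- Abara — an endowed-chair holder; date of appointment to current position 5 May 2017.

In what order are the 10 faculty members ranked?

Abara, Baptiste, Chaudhari, Leclerc, Mendoza, Nguyen, Osei, Petrov, Saleh, Whitfield

By the first rule: Abara, Baptiste, Chaudhari, Leclerc, Mendoza, Nguyen, Osei, Petrov, Saleh and Whitfield (each an endowed-chair holder).
Among Abara, Baptiste, Chaudhari, Leclerc, Mendoza, Nguyen, Osei, Petrov, Saleh and Whitfield, alphabetically by surname: Abara before Baptiste before Chaudhari before Leclerc before Mendoza before Nguyen before Osei before Petrov before Saleh before Whitfield.
Full order: Abara, Baptiste, Chaudhari, Leclerc, Mendoza, Nguyen, Osei, Petrov, Saleh, Whitfield.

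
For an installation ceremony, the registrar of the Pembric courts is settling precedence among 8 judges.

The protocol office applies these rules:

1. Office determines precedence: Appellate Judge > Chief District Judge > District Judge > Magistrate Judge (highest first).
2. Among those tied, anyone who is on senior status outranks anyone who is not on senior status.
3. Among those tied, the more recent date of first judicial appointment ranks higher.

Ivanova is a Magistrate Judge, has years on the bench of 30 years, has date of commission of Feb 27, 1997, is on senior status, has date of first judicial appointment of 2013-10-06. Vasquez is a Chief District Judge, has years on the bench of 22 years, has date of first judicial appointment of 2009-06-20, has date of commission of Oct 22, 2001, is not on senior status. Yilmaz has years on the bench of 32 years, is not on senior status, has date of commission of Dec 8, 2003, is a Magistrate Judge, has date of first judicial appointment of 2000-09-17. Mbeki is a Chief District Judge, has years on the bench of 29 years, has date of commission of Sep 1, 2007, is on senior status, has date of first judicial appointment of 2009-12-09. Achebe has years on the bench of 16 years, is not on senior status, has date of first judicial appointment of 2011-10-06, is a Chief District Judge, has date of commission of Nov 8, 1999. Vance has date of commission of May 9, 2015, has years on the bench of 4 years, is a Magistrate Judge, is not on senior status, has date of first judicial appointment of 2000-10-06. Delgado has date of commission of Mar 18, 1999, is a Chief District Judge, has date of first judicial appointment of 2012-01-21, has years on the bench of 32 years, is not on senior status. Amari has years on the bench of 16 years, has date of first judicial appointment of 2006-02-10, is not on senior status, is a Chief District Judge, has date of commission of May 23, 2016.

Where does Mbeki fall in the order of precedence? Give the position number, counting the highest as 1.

1

By office: Mbeki, Delgado, Achebe, Vasquez and Amari (Chief District Judge); then Ivanova, Vance and Yilmaz (Magistrate Judge).
Among Mbeki, Delgado, Achebe, Vasquez and Amari, on senior status before not on senior status: Mbeki (on senior status) before Delgado, Achebe, Vasquez and Amari (not on senior status).
Among Delgado, Achebe, Vasquez and Amari, by date of first judicial appointment (later first): Delgado (2012-01-21) before Achebe (2011-10-06) before Vasquez (2009-06-20) before Amari (2006-02-10).
Among Ivanova, Vance and Yilmaz, on senior status before not on senior status: Ivanova (on senior status) before Vance and Yilmaz (not on senior status).
Among Vance and Yilmaz, by date of first judicial appointment (later first): Vance (2000-10-06) before Yilmaz (2000-09-17).
Order: Mbeki, Delgado, Achebe, Vasquez, Amari, Ivanova, Vance, Yilmaz. So position 1.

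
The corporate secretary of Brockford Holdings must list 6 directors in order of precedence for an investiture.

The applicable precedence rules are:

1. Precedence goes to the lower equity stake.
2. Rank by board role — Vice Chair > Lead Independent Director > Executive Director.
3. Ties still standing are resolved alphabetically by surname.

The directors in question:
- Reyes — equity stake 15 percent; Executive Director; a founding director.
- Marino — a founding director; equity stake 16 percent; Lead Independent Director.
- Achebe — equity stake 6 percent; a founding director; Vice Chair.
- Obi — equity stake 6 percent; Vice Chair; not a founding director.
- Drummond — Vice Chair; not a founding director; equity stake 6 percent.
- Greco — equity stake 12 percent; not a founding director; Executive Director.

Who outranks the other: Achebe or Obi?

Achebe

By equity stake (lower first): Achebe, Drummond and Obi (each 6 percent); then Greco (12 percent); then Reyes (15 percent); then Marino (16 percent).
Achebe, Drummond and Obi are each Vice Chair, so the next rule applies.
Among Achebe, Drummond and Obi, alphabetically by surname: Achebe before Drummond before Obi.
So Achebe takes precedence.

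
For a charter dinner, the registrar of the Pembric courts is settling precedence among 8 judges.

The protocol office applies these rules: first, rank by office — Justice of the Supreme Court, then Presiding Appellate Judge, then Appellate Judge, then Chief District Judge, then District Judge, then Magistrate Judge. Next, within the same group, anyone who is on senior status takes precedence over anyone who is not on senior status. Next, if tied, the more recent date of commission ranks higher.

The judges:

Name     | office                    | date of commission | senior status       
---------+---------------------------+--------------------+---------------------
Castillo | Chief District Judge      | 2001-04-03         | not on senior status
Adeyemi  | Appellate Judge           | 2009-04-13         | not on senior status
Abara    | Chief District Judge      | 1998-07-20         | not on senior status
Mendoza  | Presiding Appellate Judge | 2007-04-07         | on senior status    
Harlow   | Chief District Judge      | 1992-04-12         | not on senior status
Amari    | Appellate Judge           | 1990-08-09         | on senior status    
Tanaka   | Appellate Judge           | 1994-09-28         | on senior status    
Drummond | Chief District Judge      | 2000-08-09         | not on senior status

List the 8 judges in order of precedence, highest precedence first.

By office: Mendoza (Presiding Appellate Judge); then Tanaka, Amari and Adeyemi (Appellate Judge); then Castillo, Drummond, Abara and Harlow (Chief District Judge).
Among Tanaka, Amari and Adeyemi, on senior status before not on senior status: Tanaka and Amari (on senior status) before Adeyemi (not on senior status).
Among Tanaka and Amari, by date of commission (later first): Tanaka (1994-09-28) before Amari (1990-08-09).
Castillo, Drummond, Abara and Harlow are each not on senior status, so the next rule applies.
Among Castillo, Drummond, Abara and Harlow, by date of commission (later first): Castillo (2001-04-03) before Drummond (2000-08-09) before Abara (1998-07-20) before Harlow (1992-04-12).
Full order: Mendoza, Tanaka, Amari, Adeyemi, Castillo, Drummond, Abara, Harlow.

Mendoza, Tanaka, Amari, Adeyemi, Castillo, Drummond, Abara, Harlow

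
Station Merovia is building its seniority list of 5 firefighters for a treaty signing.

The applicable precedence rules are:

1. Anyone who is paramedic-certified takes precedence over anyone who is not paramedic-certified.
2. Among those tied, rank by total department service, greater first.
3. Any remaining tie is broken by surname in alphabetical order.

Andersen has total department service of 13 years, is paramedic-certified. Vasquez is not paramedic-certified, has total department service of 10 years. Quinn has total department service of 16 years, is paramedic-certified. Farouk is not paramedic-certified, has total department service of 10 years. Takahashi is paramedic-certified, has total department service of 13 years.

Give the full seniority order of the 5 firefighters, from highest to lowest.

By the first rule: Quinn, Andersen and Takahashi (each paramedic-certified); then Farouk and Vasquez (both not paramedic-certified).
Among Quinn, Andersen and Takahashi, by total department service (higher first): Quinn (16 years) before Andersen and Takahashi (13 years).
Among Andersen and Takahashi, alphabetically by surname: Andersen before Takahashi.
Farouk and Vasquez both have total department service 10 years, so the next rule applies.
Among Farouk and Vasquez, alphabetically by surname: Farouk before Vasquez.
Full order: Quinn, Andersen, Takahashi, Farouk, Vasquez.

Quinn, Andersen, Takahashi, Farouk, Vasquez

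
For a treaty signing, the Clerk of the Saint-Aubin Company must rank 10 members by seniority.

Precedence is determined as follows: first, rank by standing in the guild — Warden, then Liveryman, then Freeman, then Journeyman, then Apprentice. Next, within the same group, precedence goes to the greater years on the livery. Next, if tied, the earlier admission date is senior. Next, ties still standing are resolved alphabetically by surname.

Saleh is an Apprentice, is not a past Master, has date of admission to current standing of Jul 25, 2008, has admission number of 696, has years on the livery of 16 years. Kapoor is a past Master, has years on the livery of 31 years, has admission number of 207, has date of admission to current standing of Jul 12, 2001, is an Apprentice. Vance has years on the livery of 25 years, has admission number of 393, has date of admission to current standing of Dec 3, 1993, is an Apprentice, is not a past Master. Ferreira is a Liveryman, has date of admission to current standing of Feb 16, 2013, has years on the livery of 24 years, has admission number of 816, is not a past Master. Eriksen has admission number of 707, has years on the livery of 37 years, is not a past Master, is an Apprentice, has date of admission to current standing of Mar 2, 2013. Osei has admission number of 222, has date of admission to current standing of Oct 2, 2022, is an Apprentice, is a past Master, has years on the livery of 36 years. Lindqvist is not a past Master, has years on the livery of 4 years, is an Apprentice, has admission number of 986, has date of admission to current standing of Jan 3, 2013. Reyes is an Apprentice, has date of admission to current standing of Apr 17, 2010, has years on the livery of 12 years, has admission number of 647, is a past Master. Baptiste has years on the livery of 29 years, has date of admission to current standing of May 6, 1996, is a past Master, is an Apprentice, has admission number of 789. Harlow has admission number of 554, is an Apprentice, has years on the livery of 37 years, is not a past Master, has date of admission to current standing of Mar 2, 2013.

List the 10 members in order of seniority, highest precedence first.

By standing in the guild: Ferreira (Liveryman); then Eriksen, Harlow, Osei, Kapoor, Baptiste, Vance, Saleh, Reyes and Lindqvist (Apprentice).
Among Eriksen, Harlow, Osei, Kapoor, Baptiste, Vance, Saleh, Reyes and Lindqvist, by years on the livery (higher first): Eriksen and Harlow (37 years) before Osei (36 years) before Kapoor (31 years) before Baptiste (29 years) before Vance (25 years) before Saleh (16 years) before Reyes (12 years) before Lindqvist (4 years).
Eriksen and Harlow both have date of admission to current standing Mar 2, 2013, so the next rule applies.
Among Eriksen and Harlow, alphabetically by surname: Eriksen before Harlow.
Full order: Ferreira, Eriksen, Harlow, Osei, Kapoor, Baptiste, Vance, Saleh, Reyes, Lindqvist.

Ferreira, Eriksen, Harlow, Osei, Kapoor, Baptiste, Vance, Saleh, Reyes, Lindqvist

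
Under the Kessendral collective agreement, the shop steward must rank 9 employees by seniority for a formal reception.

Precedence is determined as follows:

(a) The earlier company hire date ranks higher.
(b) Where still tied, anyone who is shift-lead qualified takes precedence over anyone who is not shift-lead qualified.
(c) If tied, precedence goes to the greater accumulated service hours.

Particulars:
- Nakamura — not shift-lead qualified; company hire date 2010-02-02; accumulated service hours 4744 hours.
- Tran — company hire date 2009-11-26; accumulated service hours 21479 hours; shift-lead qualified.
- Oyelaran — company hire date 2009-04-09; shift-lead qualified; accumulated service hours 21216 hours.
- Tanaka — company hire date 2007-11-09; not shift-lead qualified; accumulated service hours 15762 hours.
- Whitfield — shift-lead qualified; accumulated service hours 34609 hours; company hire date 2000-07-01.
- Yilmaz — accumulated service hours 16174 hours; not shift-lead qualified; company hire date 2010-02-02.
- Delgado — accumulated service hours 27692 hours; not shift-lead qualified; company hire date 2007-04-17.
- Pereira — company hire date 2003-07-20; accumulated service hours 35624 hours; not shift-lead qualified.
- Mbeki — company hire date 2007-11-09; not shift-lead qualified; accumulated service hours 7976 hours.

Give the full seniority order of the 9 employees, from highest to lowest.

By company hire date (earlier first): Whitfield (2000-07-01); then Pereira (2003-07-20); then Delgado (2007-04-17); then Tanaka and Mbeki (both 2007-11-09); then Oyelaran (2009-04-09); then Tran (2009-11-26); then Yilmaz and Nakamura (both 2010-02-02).
Tanaka and Mbeki are each not shift-lead qualified, so the next rule applies.
Among Tanaka and Mbeki, by accumulated service hours (higher first): Tanaka (15762 hours) before Mbeki (7976 hours).
Yilmaz and Nakamura are each not shift-lead qualified, so the next rule applies.
Among Yilmaz and Nakamura, by accumulated service hours (higher first): Yilmaz (16174 hours) before Nakamura (4744 hours).
Full order: Whitfield, Pereira, Delgado, Tanaka, Mbeki, Oyelaran, Tran, Yilmaz, Nakamura.

Whitfield, Pereira, Delgado, Tanaka, Mbeki, Oyelaran, Tran, Yilmaz, Nakamura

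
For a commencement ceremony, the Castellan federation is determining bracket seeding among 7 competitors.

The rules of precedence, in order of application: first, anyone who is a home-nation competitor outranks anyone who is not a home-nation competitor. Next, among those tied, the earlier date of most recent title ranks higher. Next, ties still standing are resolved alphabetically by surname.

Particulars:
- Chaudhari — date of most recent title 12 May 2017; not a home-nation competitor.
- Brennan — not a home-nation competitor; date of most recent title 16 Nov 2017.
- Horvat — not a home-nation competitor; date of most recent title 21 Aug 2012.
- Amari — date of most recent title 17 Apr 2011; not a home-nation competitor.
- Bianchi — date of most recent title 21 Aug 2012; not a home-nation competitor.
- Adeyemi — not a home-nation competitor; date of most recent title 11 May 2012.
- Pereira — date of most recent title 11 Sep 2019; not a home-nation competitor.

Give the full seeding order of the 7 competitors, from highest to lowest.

Amari, Adeyemi, Bianchi, Horvat, Chaudhari, Brennan, Pereira

By the first rule: Amari, Adeyemi, Bianchi, Horvat, Chaudhari, Brennan and Pereira (each not a home-nation competitor).
Among Amari, Adeyemi, Bianchi, Horvat, Chaudhari, Brennan and Pereira, by date of most recent title (earlier first): Amari (17 Apr 2011) before Adeyemi (11 May 2012) before Bianchi and Horvat (21 Aug 2012) before Chaudhari (12 May 2017) before Brennan (16 Nov 2017) before Pereira (11 Sep 2019).
Among Bianchi and Horvat, alphabetically by surname: Bianchi before Horvat.
Full order: Amari, Adeyemi, Bianchi, Horvat, Chaudhari, Brennan, Pereira.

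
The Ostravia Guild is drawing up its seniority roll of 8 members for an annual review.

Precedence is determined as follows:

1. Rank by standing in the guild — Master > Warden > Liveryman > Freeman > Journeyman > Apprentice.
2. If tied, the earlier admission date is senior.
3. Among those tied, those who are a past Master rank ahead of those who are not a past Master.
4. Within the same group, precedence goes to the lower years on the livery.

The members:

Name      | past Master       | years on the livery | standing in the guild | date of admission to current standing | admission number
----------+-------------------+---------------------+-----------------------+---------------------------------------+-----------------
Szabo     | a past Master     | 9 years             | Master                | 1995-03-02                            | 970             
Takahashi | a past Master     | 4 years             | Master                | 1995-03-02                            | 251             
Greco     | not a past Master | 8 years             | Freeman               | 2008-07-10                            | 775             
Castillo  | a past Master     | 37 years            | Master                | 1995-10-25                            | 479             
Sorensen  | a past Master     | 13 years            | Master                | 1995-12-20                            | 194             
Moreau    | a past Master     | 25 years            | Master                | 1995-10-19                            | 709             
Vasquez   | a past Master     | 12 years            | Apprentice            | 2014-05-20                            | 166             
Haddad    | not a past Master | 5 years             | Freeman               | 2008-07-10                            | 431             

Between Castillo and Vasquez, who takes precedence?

Castillo

By standing in the guild: Takahashi, Szabo, Moreau, Castillo and Sorensen (Master); then Haddad and Greco (Freeman); then Vasquez (Apprentice).
Among Takahashi, Szabo, Moreau, Castillo and Sorensen, by date of admission to current standing (earlier first): Takahashi and Szabo (1995-03-02) before Moreau (1995-10-19) before Castillo (1995-10-25) before Sorensen (1995-12-20).
Takahashi and Szabo are each a past Master, so the next rule applies.
Among Takahashi and Szabo, by years on the livery (lower first): Takahashi (4 years) before Szabo (9 years).
Haddad and Greco both have date of admission to current standing 2008-07-10, so the next rule applies.
Haddad and Greco are each not a past Master, so the next rule applies.
Among Haddad and Greco, by years on the livery (lower first): Haddad (5 years) before Greco (8 years).
So Castillo takes precedence.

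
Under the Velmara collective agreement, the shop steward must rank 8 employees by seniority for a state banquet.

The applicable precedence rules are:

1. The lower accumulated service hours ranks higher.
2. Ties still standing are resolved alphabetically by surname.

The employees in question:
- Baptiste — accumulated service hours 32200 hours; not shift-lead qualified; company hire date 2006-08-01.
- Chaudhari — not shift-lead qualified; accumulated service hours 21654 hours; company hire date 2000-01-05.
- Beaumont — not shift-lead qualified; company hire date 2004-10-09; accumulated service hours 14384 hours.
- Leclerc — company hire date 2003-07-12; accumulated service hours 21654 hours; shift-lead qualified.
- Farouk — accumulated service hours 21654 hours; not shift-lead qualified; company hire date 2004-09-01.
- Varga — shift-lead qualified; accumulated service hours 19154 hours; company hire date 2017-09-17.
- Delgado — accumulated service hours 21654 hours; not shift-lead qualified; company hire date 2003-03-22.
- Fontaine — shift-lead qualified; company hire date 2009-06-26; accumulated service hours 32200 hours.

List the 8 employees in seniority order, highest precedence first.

By accumulated service hours (lower first): Beaumont (14384 hours); then Varga (19154 hours); then Chaudhari, Delgado, Farouk and Leclerc (each 21654 hours); then Baptiste and Fontaine (both 32200 hours).
Among Chaudhari, Delgado, Farouk and Leclerc, alphabetically by surname: Chaudhari before Delgado before Farouk before Leclerc.
Among Baptiste and Fontaine, alphabetically by surname: Baptiste before Fontaine.
Full order: Beaumont, Varga, Chaudhari, Delgado, Farouk, Leclerc, Baptiste, Fontaine.

Beaumont, Varga, Chaudhari, Delgado, Farouk, Leclerc, Baptiste, Fontaine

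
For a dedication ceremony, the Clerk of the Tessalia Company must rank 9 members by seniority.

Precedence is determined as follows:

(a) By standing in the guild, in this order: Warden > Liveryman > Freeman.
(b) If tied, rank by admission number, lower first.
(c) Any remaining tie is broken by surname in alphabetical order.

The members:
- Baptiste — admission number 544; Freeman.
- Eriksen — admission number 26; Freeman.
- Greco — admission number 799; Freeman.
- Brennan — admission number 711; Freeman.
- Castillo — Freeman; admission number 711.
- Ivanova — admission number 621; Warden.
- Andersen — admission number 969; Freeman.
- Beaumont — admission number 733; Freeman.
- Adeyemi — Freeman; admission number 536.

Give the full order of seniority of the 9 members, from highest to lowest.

Ivanova, Eriksen, Adeyemi, Baptiste, Brennan, Castillo, Beaumont, Greco, Andersen

By standing in the guild: Ivanova (Warden); then Eriksen, Adeyemi, Baptiste, Brennan, Castillo, Beaumont, Greco and Andersen (Freeman).
Among Eriksen, Adeyemi, Baptiste, Brennan, Castillo, Beaumont, Greco and Andersen, by admission number (lower first): Eriksen (26) before Adeyemi (536) before Baptiste (544) before Brennan and Castillo (711) before Beaumont (733) before Greco (799) before Andersen (969).
Among Brennan and Castillo, alphabetically by surname: Brennan before Castillo.
Full order: Ivanova, Eriksen, Adeyemi, Baptiste, Brennan, Castillo, Beaumont, Greco, Andersen.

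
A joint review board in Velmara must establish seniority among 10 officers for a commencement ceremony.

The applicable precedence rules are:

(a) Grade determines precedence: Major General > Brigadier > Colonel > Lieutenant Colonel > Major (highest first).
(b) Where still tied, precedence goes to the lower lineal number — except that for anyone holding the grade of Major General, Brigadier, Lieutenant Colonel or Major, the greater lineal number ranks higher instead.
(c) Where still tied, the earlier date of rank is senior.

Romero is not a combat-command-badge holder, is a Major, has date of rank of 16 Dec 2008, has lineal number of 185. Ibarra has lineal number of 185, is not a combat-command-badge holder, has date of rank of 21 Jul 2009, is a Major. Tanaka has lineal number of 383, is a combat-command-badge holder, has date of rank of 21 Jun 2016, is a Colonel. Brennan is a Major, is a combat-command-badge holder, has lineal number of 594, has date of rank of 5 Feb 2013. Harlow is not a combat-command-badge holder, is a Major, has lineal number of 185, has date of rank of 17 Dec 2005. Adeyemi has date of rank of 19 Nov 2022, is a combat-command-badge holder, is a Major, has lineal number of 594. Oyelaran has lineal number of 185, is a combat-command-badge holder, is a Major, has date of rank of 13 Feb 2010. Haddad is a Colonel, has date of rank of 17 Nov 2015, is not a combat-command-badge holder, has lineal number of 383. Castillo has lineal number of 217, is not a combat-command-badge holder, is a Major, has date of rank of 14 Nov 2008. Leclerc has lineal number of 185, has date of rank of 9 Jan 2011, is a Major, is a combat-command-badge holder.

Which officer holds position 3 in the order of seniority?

Brennan

By grade: Haddad and Tanaka (Colonel); then Brennan, Adeyemi, Castillo, Harlow, Romero, Ibarra, Oyelaran and Leclerc (Major).
Haddad and Tanaka both have lineal number 383, so the next rule applies.
Among Haddad and Tanaka, by date of rank (earlier first): Haddad (17 Nov 2015) before Tanaka (21 Jun 2016).
Among Brennan, Adeyemi, Castillo, Harlow, Romero, Ibarra, Oyelaran and Leclerc, by lineal number (higher first) (reversed rule for this group): Brennan and Adeyemi (594) before Castillo (217) before Harlow, Romero, Ibarra, Oyelaran and Leclerc (185).
Among Brennan and Adeyemi, by date of rank (earlier first): Brennan (5 Feb 2013) before Adeyemi (19 Nov 2022).
Among Harlow, Romero, Ibarra, Oyelaran and Leclerc, by date of rank (earlier first): Harlow (17 Dec 2005) before Romero (16 Dec 2008) before Ibarra (21 Jul 2009) before Oyelaran (13 Feb 2010) before Leclerc (9 Jan 2011).
Order: Haddad, Tanaka, Brennan, Adeyemi, Castillo, Harlow, Romero, Ibarra, Oyelaran, Leclerc.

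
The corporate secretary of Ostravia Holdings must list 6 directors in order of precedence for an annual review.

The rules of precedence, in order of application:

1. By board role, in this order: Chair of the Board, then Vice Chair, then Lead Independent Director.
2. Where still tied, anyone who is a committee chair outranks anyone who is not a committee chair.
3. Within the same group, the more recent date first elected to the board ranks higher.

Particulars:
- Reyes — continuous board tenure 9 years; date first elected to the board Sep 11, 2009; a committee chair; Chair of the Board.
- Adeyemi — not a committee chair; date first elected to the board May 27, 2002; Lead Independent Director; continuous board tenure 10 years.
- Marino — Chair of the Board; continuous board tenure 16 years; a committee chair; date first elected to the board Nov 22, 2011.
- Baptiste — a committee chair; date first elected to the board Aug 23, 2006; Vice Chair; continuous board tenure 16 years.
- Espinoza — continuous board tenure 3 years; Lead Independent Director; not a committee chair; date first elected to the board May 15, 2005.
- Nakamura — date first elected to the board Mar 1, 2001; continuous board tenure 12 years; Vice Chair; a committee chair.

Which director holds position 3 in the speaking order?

Baptiste

By board role: Marino and Reyes (Chair of the Board); then Baptiste and Nakamura (Vice Chair); then Espinoza and Adeyemi (Lead Independent Director).
Marino and Reyes are each a committee chair, so the next rule applies.
Among Marino and Reyes, by date first elected to the board (later first): Marino (Nov 22, 2011) before Reyes (Sep 11, 2009).
Baptiste and Nakamura are each a committee chair, so the next rule applies.
Among Baptiste and Nakamura, by date first elected to the board (later first): Baptiste (Aug 23, 2006) before Nakamura (Mar 1, 2001).
Espinoza and Adeyemi are each not a committee chair, so the next rule applies.
Among Espinoza and Adeyemi, by date first elected to the board (later first): Espinoza (May 15, 2005) before Adeyemi (May 27, 2002).
Order: Marino, Reyes, Baptiste, Nakamura, Espinoza, Adeyemi.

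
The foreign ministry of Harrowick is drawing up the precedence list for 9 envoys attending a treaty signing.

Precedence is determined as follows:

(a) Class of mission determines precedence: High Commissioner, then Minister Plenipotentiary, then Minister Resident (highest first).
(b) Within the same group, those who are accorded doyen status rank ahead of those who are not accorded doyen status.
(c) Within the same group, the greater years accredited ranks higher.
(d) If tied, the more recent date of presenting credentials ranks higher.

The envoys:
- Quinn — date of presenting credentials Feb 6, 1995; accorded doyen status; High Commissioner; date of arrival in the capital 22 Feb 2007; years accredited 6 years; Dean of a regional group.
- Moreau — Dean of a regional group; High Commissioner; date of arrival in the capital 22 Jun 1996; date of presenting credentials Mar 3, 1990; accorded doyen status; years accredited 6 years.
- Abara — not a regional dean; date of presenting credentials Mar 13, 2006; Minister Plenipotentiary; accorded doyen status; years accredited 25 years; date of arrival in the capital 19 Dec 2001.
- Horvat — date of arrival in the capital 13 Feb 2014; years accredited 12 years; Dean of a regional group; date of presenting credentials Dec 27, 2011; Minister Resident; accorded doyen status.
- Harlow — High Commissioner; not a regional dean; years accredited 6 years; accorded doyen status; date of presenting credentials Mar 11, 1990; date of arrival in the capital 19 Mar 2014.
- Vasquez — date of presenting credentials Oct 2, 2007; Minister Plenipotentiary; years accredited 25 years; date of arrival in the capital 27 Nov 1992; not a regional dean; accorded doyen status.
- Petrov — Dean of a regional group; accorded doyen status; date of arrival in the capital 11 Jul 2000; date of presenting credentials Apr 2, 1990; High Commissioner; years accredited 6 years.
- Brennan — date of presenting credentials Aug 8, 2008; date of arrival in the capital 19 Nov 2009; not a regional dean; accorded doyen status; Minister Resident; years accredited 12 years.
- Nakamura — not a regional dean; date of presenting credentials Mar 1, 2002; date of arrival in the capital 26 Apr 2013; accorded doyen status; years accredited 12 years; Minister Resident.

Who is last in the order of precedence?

By class of mission: Quinn, Petrov, Harlow and Moreau (High Commissioner); then Vasquez and Abara (Minister Plenipotentiary); then Horvat, Brennan and Nakamura (Minister Resident).
Quinn, Petrov, Harlow and Moreau are each accorded doyen status, so the next rule applies.
Quinn, Petrov, Harlow and Moreau all have years accredited 6 years, so the next rule applies.
Among Quinn, Petrov, Harlow and Moreau, by date of presenting credentials (later first): Quinn (Feb 6, 1995) before Petrov (Apr 2, 1990) before Harlow (Mar 11, 1990) before Moreau (Mar 3, 1990).
Vasquez and Abara are each accorded doyen status, so the next rule applies.
Vasquez and Abara both have years accredited 25 years, so the next rule applies.
Among Vasquez and Abara, by date of presenting credentials (later first): Vasquez (Oct 2, 2007) before Abara (Mar 13, 2006).
Horvat, Brennan and Nakamura are each accorded doyen status, so the next rule applies.
Horvat, Brennan and Nakamura all have years accredited 12 years, so the next rule applies.
Among Horvat, Brennan and Nakamura, by date of presenting credentials (later first): Horvat (Dec 27, 2011) before Brennan (Aug 8, 2008) before Nakamura (Mar 1, 2002).
Order: Quinn, Petrov, Harlow, Moreau, Vasquez, Abara, Horvat, Brennan, Nakamura.

Nakamura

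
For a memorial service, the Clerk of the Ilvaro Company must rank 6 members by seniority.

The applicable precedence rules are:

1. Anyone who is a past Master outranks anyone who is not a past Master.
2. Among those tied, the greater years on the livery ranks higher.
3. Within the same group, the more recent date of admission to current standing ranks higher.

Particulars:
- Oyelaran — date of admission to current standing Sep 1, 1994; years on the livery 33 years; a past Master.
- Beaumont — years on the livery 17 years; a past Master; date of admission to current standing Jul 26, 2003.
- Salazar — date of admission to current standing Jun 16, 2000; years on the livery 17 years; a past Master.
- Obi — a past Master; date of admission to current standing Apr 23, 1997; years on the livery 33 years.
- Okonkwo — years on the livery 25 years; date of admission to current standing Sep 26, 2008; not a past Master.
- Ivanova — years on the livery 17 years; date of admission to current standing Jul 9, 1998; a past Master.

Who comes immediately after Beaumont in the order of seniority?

By the first rule: Obi, Oyelaran, Beaumont, Salazar and Ivanova (each a past Master); then Okonkwo (not a past Master).
Among Obi, Oyelaran, Beaumont, Salazar and Ivanova, by years on the livery (higher first): Obi and Oyelaran (33 years) before Beaumont, Salazar and Ivanova (17 years).
Among Obi and Oyelaran, by date of admission to current standing (later first): Obi (Apr 23, 1997) before Oyelaran (Sep 1, 1994).
Among Beaumont, Salazar and Ivanova, by date of admission to current standing (later first): Beaumont (Jul 26, 2003) before Salazar (Jun 16, 2000) before Ivanova (Jul 9, 1998).
Order: Obi, Oyelaran, Beaumont, Salazar, Ivanova, Okonkwo.

Salazar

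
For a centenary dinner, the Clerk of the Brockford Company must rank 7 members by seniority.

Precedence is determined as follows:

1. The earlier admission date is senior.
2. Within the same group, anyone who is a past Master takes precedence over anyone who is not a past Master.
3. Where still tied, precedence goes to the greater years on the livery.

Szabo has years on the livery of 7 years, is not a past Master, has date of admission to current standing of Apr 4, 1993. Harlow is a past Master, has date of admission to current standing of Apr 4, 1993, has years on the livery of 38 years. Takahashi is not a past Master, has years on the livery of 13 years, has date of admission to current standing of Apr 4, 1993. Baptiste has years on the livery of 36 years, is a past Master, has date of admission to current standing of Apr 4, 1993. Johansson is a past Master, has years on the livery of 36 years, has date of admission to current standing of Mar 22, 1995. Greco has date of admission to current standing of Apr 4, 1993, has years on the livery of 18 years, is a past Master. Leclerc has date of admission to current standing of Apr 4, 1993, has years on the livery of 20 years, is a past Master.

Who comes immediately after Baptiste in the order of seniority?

By date of admission to current standing (earlier first): Harlow, Baptiste, Leclerc, Greco, Takahashi and Szabo (each Apr 4, 1993); then Johansson (Mar 22, 1995).
Among Harlow, Baptiste, Leclerc, Greco, Takahashi and Szabo, a past Master before not a past Master: Harlow, Baptiste, Leclerc and Greco (a past Master) before Takahashi and Szabo (not a past Master).
Among Harlow, Baptiste, Leclerc and Greco, by years on the livery (higher first): Harlow (38 years) before Baptiste (36 years) before Leclerc (20 years) before Greco (18 years).
Among Takahashi and Szabo, by years on the livery (higher first): Takahashi (13 years) before Szabo (7 years).
Order: Harlow, Baptiste, Leclerc, Greco, Takahashi, Szabo, Johansson.

Leclerc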